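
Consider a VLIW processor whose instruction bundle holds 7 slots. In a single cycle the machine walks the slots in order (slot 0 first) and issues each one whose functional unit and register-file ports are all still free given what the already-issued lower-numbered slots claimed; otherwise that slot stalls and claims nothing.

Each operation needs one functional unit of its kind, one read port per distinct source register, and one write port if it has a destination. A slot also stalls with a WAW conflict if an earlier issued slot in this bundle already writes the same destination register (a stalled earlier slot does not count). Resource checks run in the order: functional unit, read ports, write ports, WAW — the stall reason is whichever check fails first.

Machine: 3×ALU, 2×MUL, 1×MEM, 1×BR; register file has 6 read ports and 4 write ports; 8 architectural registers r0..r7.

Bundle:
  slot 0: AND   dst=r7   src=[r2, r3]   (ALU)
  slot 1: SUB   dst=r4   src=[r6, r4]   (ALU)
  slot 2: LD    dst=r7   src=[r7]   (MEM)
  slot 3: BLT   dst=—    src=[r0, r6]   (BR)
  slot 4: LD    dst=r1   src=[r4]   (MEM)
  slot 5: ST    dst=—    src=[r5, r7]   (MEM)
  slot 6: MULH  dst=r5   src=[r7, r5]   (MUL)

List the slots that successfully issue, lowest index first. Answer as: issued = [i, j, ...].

[0] ALU needs rd=2 wr=1: ok; after: ALU=2 MUL=2 MEM=1 BR=1, R=4, W=3
[1] ALU needs rd=2 wr=1: ok; after: ALU=1 MUL=2 MEM=1 BR=1, R=2, W=2
[2] MEM needs rd=1 wr=1: WAW; after: ALU=1 MUL=2 MEM=1 BR=1, R=2, W=2
[3] BR needs rd=2 wr=0: ok; after: ALU=1 MUL=2 MEM=1 BR=0, R=0, W=2
[4] MEM needs rd=1 wr=1: RD_PORT; after: ALU=1 MUL=2 MEM=1 BR=0, R=0, W=2
[5] MEM needs rd=2 wr=0: RD_PORT; after: ALU=1 MUL=2 MEM=1 BR=0, R=0, W=2
[6] MUL needs rd=2 wr=1: RD_PORT; after: ALU=1 MUL=2 MEM=1 BR=0, R=0, W=2

issued = [0, 1, 3]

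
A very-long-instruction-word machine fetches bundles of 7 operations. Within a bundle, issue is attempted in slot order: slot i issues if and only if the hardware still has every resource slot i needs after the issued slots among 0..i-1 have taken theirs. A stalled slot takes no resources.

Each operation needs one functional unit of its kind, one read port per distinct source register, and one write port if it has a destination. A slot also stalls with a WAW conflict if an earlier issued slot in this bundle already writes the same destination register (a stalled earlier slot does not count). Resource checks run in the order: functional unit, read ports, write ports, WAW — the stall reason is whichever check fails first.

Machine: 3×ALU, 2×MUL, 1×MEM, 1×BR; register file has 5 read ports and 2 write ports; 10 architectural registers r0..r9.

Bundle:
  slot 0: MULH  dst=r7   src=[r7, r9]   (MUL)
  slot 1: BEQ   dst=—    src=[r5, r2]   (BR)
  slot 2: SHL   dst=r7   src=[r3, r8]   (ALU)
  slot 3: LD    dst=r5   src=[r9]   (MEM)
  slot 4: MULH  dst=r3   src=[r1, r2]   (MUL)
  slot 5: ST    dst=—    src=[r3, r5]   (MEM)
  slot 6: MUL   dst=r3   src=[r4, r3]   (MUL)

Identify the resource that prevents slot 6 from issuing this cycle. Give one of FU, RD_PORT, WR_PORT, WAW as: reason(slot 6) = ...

reason(slot 6) = RD_PORT

[0] MUL needs rd=2 wr=1: ok; after: ALU=3 MUL=1 MEM=1 BR=1, R=3, W=1
[1] BR needs rd=2 wr=0: ok; after: ALU=3 MUL=1 MEM=1 BR=0, R=1, W=1
[2] ALU needs rd=2 wr=1: RD_PORT; after: ALU=3 MUL=1 MEM=1 BR=0, R=1, W=1
[3] MEM needs rd=1 wr=1: ok; after: ALU=3 MUL=1 MEM=0 BR=0, R=0, W=0
[4] MUL needs rd=2 wr=1: RD_PORT; after: ALU=3 MUL=1 MEM=0 BR=0, R=0, W=0
[5] MEM needs rd=2 wr=0: FU; after: ALU=3 MUL=1 MEM=0 BR=0, R=0, W=0
[6] MUL needs rd=2 wr=1: RD_PORT; after: ALU=3 MUL=1 MEM=0 BR=0, R=0, W=0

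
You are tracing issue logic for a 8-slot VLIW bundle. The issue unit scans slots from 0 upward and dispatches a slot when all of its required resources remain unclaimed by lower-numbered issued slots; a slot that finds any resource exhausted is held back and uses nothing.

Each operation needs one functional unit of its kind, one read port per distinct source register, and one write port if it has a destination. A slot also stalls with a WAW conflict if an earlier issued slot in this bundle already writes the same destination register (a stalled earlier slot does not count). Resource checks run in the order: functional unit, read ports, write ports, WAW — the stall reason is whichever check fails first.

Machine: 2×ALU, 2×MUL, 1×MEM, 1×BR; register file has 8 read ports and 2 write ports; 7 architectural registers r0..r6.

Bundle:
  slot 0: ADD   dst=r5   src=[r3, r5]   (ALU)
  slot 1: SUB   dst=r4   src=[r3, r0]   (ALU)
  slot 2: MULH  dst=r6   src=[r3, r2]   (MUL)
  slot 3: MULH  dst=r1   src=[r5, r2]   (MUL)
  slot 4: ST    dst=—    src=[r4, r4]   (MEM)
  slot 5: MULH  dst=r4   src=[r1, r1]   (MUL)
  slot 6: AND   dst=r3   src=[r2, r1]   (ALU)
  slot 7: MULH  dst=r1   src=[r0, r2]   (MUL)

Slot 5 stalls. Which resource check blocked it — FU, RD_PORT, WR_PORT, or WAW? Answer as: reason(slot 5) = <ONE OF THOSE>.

reason(slot 5) = WR_PORT

slot 0 (ALU): ISSUE — free A1,Mu2,Ld1,B1 rp6 wp1
slot 1 (ALU): ISSUE — free A0,Mu2,Ld1,B1 rp4 wp0
slot 2 (MUL): stall WR_PORT — free A0,Mu2,Ld1,B1 rp4 wp0
slot 3 (MUL): stall WR_PORT — free A0,Mu2,Ld1,B1 rp4 wp0
slot 4 (MEM): ISSUE — free A0,Mu2,Ld0,B1 rp3 wp0
slot 5 (MUL): stall WR_PORT — free A0,Mu2,Ld0,B1 rp3 wp0
slot 6 (ALU): stall FU — free A0,Mu2,Ld0,B1 rp3 wp0
slot 7 (MUL): stall WR_PORT — free A0,Mu2,Ld0,B1 rp3 wp0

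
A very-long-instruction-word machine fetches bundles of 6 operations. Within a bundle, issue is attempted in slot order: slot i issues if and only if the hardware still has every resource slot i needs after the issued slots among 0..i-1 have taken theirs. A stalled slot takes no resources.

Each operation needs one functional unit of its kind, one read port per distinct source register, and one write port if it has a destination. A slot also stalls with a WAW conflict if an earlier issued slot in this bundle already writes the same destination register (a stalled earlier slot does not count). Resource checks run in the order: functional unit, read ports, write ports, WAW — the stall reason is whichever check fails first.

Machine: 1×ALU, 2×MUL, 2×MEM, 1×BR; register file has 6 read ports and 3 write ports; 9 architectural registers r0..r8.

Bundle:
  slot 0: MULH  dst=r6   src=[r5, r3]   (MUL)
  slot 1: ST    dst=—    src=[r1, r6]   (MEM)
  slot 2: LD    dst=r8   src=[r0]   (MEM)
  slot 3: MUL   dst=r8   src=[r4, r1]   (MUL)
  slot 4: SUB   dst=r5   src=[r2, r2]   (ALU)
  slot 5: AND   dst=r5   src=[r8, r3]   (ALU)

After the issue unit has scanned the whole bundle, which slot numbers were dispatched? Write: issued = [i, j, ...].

issued = [0, 1, 2, 4]

#0 MUL src=r5,r3 dispatched  <A:1 Mu:1 Ld:2 B:1 rd:4 wr:2>
#1 MEM src=r1,r6 dispatched  <A:1 Mu:1 Ld:1 B:1 rd:2 wr:2>
#2 MEM src=r0 dispatched  <A:1 Mu:1 Ld:0 B:1 rd:1 wr:1>
#3 MUL src=r4,r1 held:RD_PORT  <A:1 Mu:1 Ld:0 B:1 rd:1 wr:1>
#4 ALU src=r2,r2 dispatched  <A:0 Mu:1 Ld:0 B:1 rd:0 wr:0>
#5 ALU src=r8,r3 held:FU  <A:0 Mu:1 Ld:0 B:1 rd:0 wr:0>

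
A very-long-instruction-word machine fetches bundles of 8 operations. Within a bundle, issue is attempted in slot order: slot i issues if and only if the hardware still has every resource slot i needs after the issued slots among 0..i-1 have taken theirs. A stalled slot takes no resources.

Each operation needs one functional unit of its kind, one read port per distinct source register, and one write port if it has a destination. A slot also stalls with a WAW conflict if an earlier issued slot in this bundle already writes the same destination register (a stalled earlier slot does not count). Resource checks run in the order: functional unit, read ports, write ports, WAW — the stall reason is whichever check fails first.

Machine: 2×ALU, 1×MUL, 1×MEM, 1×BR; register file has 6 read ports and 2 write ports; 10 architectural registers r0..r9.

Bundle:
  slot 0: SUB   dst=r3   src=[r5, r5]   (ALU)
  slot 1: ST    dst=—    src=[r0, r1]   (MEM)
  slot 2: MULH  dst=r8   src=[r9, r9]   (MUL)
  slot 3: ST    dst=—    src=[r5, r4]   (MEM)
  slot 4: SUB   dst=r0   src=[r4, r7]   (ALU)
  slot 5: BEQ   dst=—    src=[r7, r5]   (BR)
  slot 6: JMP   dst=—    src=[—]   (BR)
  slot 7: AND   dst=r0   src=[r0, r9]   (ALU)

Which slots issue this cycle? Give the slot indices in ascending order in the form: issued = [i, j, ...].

issued = [0, 1, 2, 5]

#0 ALU src=r5,r5 dispatched  <A:1 Mu:1 Ld:1 B:1 rd:5 wr:1>
#1 MEM src=r0,r1 dispatched  <A:1 Mu:1 Ld:0 B:1 rd:3 wr:1>
#2 MUL src=r9,r9 dispatched  <A:1 Mu:0 Ld:0 B:1 rd:2 wr:0>
#3 MEM src=r5,r4 held:FU  <A:1 Mu:0 Ld:0 B:1 rd:2 wr:0>
#4 ALU src=r4,r7 held:WR_PORT  <A:1 Mu:0 Ld:0 B:1 rd:2 wr:0>
#5 BR src=r7,r5 dispatched  <A:1 Mu:0 Ld:0 B:0 rd:0 wr:0>
#6 BR src=- held:FU  <A:1 Mu:0 Ld:0 B:0 rd:0 wr:0>
#7 ALU src=r0,r9 held:RD_PORT  <A:1 Mu:0 Ld:0 B:0 rd:0 wr:0>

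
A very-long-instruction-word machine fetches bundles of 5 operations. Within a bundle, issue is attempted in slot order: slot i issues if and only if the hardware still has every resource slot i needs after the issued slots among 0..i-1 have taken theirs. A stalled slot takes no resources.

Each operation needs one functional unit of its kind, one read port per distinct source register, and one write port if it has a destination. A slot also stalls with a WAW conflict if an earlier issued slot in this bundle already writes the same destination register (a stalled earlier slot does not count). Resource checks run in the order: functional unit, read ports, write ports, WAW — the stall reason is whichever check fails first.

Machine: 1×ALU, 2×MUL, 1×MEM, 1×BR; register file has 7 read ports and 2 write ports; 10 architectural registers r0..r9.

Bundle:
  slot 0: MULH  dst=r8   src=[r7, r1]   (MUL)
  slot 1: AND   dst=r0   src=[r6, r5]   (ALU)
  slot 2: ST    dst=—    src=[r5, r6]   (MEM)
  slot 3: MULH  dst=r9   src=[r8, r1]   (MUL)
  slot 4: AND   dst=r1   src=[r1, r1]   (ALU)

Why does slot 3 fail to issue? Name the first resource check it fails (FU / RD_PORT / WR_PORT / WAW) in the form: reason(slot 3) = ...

  0. MUL→r8 ⇒ go  {1A/1Mu/1Ld/1B | 5r 1w}
  1. ALU→r0 ⇒ go  {0A/1Mu/1Ld/1B | 3r 0w}
  2. MEM ⇒ go  {0A/1Mu/0Ld/1B | 1r 0w}
  3. MUL→r9 ⇒ no(RD_PORT)  {0A/1Mu/0Ld/1B | 1r 0w}
  4. ALU→r1 ⇒ no(FU)  {0A/1Mu/0Ld/1B | 1r 0w}

reason(slot 3) = RD_PORT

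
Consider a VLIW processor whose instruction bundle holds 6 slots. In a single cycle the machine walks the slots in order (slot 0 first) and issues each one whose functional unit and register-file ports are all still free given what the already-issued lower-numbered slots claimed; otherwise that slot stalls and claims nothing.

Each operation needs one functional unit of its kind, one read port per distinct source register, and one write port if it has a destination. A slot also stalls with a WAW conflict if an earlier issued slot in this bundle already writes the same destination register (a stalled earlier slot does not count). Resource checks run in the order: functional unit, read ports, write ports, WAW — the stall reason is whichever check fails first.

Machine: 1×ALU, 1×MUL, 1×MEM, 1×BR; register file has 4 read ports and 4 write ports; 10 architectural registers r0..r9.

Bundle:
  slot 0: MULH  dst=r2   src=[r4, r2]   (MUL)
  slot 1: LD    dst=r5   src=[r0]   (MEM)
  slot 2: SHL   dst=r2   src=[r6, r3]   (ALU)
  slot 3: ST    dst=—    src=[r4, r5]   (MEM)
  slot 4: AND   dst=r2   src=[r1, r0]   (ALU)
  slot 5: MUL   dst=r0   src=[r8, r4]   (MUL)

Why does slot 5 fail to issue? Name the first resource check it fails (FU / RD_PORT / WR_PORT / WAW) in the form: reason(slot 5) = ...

(0) want 1×MUL +2rd +1wr — yes → AL1|MU0|ME1|BR1|rd2|wr3
(1) want 1×MEM +1rd +1wr — yes → AL1|MU0|ME0|BR1|rd1|wr2
(2) want 1×ALU +2rd +1wr — RD_PORT → AL1|MU0|ME0|BR1|rd1|wr2
(3) want 1×MEM +2rd +0wr — FU → AL1|MU0|ME0|BR1|rd1|wr2
(4) want 1×ALU +2rd +1wr — RD_PORT → AL1|MU0|ME0|BR1|rd1|wr2
(5) want 1×MUL +2rd +1wr — FU → AL1|MU0|ME0|BR1|rd1|wr2

reason(slot 5) = FU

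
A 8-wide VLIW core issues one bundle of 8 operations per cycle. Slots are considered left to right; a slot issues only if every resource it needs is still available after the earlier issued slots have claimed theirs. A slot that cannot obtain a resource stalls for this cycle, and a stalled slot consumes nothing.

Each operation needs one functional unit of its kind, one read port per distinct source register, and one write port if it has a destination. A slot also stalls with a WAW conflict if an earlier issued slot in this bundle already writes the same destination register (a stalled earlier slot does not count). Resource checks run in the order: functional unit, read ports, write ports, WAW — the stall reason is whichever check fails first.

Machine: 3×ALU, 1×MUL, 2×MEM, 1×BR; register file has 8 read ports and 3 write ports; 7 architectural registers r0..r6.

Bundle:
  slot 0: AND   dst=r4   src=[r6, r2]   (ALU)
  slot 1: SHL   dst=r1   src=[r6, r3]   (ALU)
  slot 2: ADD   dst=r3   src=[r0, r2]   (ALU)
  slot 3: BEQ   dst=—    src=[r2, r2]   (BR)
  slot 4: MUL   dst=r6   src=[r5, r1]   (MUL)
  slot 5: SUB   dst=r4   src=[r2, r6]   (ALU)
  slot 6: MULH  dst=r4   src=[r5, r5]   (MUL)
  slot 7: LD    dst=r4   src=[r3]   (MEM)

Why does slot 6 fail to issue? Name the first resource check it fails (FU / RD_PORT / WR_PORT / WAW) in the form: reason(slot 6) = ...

reason(slot 6) = WR_PORT

[0] ALU needs rd=2 wr=1: ok; after: ALU=2 MUL=1 MEM=2 BR=1, R=6, W=2
[1] ALU needs rd=2 wr=1: ok; after: ALU=1 MUL=1 MEM=2 BR=1, R=4, W=1
[2] ALU needs rd=2 wr=1: ok; after: ALU=0 MUL=1 MEM=2 BR=1, R=2, W=0
[3] BR needs rd=1 wr=0: ok; after: ALU=0 MUL=1 MEM=2 BR=0, R=1, W=0
[4] MUL needs rd=2 wr=1: RD_PORT; after: ALU=0 MUL=1 MEM=2 BR=0, R=1, W=0
[5] ALU needs rd=2 wr=1: FU; after: ALU=0 MUL=1 MEM=2 BR=0, R=1, W=0
[6] MUL needs rd=1 wr=1: WR_PORT; after: ALU=0 MUL=1 MEM=2 BR=0, R=1, W=0
[7] MEM needs rd=1 wr=1: WR_PORT; after: ALU=0 MUL=1 MEM=2 BR=0, R=1, W=0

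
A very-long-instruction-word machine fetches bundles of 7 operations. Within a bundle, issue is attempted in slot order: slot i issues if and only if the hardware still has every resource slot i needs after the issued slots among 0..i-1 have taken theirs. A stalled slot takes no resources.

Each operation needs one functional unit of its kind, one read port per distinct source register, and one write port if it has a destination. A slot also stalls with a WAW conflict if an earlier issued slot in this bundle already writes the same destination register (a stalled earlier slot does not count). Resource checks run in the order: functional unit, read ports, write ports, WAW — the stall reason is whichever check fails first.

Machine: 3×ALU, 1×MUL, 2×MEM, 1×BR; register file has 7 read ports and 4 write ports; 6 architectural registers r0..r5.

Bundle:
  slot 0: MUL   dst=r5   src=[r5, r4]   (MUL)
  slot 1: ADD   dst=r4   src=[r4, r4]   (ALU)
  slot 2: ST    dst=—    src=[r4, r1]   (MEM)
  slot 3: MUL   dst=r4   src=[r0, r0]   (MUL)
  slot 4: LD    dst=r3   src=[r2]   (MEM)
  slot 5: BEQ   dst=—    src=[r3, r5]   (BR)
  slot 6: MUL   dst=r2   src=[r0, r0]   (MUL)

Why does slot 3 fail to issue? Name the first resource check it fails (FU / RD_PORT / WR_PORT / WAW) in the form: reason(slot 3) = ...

reason(slot 3) = FU

slot 0 (MUL): ISSUE — free A3,Mu0,Ld2,B1 rp5 wp3
slot 1 (ALU): ISSUE — free A2,Mu0,Ld2,B1 rp4 wp2
slot 2 (MEM): ISSUE — free A2,Mu0,Ld1,B1 rp2 wp2
slot 3 (MUL): stall FU — free A2,Mu0,Ld1,B1 rp2 wp2
slot 4 (MEM): ISSUE — free A2,Mu0,Ld0,B1 rp1 wp1
slot 5 (BR): stall RD_PORT — free A2,Mu0,Ld0,B1 rp1 wp1
slot 6 (MUL): stall FU — free A2,Mu0,Ld0,B1 rp1 wp1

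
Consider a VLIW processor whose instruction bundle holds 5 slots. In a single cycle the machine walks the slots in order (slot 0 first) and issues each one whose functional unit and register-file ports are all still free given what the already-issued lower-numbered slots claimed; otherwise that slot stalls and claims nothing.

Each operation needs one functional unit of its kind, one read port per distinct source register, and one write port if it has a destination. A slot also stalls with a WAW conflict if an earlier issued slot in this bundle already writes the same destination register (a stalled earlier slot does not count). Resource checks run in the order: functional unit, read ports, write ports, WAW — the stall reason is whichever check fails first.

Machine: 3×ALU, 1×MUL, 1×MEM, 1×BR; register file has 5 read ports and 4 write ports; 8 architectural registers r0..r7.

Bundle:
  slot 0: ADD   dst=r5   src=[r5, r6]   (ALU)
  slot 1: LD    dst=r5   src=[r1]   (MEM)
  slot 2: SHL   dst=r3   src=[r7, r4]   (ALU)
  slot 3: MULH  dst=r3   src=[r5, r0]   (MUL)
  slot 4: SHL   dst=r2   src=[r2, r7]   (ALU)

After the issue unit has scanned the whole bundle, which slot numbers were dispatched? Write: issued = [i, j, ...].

  0. ALU→r5 ⇒ go  {2A/1Mu/1Ld/1B | 3r 3w}
  1. MEM→r5 ⇒ no(WAW)  {2A/1Mu/1Ld/1B | 3r 3w}
  2. ALU→r3 ⇒ go  {1A/1Mu/1Ld/1B | 1r 2w}
  3. MUL→r3 ⇒ no(RD_PORT)  {1A/1Mu/1Ld/1B | 1r 2w}
  4. ALU→r2 ⇒ no(RD_PORT)  {1A/1Mu/1Ld/1B | 1r 2w}

issued = [0, 2]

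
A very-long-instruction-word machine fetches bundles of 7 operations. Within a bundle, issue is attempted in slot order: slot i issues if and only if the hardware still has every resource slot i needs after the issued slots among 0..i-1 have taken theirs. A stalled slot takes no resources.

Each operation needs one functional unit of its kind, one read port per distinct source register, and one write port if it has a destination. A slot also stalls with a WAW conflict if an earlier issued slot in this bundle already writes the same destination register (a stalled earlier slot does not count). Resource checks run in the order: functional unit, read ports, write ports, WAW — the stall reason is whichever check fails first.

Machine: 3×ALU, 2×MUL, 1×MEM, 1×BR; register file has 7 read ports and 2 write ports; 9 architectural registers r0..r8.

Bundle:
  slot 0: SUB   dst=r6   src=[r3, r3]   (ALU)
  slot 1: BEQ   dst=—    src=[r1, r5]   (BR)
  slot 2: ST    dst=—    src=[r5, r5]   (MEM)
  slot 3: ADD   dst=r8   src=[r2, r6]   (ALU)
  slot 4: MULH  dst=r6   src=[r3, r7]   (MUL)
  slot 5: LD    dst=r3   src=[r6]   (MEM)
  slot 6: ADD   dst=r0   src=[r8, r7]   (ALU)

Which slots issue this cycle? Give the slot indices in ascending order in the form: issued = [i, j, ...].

(0) want 1×ALU +1rd +1wr — yes → AL2|MU2|ME1|BR1|rd6|wr1
(1) want 1×BR +2rd +0wr — yes → AL2|MU2|ME1|BR0|rd4|wr1
(2) want 1×MEM +1rd +0wr — yes → AL2|MU2|ME0|BR0|rd3|wr1
(3) want 1×ALU +2rd +1wr — yes → AL1|MU2|ME0|BR0|rd1|wr0
(4) want 1×MUL +2rd +1wr — RD_PORT → AL1|MU2|ME0|BR0|rd1|wr0
(5) want 1×MEM +1rd +1wr — FU → AL1|MU2|ME0|BR0|rd1|wr0
(6) want 1×ALU +2rd +1wr — RD_PORT → AL1|MU2|ME0|BR0|rd1|wr0

issued = [0, 1, 2, 3]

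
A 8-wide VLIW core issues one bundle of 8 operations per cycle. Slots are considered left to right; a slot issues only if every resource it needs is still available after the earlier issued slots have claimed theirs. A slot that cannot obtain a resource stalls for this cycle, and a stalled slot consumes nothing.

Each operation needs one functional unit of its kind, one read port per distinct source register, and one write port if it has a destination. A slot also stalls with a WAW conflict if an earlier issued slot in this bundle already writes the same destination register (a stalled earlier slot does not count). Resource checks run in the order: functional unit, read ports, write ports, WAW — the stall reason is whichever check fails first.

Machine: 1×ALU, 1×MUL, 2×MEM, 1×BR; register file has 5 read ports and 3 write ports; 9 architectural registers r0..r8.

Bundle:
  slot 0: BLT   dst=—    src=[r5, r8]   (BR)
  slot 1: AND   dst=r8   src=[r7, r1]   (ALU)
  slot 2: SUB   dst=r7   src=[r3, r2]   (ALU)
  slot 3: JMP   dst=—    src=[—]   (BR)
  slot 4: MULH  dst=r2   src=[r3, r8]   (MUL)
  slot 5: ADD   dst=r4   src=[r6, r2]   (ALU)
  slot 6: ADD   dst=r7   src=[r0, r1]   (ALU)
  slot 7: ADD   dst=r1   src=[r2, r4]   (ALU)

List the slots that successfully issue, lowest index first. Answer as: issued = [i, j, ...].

(0) want 1×BR +2rd +0wr — yes → AL1|MU1|ME2|BR0|rd3|wr3
(1) want 1×ALU +2rd +1wr — yes → AL0|MU1|ME2|BR0|rd1|wr2
(2) want 1×ALU +2rd +1wr — FU → AL0|MU1|ME2|BR0|rd1|wr2
(3) want 1×BR +0rd +0wr — FU → AL0|MU1|ME2|BR0|rd1|wr2
(4) want 1×MUL +2rd +1wr — RD_PORT → AL0|MU1|ME2|BR0|rd1|wr2
(5) want 1×ALU +2rd +1wr — FU → AL0|MU1|ME2|BR0|rd1|wr2
(6) want 1×ALU +2rd +1wr — FU → AL0|MU1|ME2|BR0|rd1|wr2
(7) want 1×ALU +2rd +1wr — FU → AL0|MU1|ME2|BR0|rd1|wr2

issued = [0, 1]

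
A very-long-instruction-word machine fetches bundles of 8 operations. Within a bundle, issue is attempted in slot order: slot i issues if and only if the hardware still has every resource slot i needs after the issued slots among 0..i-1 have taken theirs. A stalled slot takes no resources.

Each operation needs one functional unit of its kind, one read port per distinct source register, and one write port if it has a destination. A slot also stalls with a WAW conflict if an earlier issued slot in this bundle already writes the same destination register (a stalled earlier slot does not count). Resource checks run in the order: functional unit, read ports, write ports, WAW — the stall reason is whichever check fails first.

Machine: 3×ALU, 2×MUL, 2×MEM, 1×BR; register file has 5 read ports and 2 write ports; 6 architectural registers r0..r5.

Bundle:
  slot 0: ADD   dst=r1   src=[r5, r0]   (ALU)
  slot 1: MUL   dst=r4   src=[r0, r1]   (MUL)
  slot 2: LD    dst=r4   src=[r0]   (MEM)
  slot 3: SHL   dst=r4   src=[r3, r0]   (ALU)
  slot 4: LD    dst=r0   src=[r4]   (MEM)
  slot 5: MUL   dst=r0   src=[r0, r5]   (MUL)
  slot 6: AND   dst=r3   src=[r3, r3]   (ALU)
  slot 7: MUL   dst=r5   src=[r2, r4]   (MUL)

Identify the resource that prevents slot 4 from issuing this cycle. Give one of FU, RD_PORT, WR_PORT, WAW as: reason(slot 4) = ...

[0] ALU needs rd=2 wr=1: ok; after: ALU=2 MUL=2 MEM=2 BR=1, R=3, W=1
[1] MUL needs rd=2 wr=1: ok; after: ALU=2 MUL=1 MEM=2 BR=1, R=1, W=0
[2] MEM needs rd=1 wr=1: WR_PORT; after: ALU=2 MUL=1 MEM=2 BR=1, R=1, W=0
[3] ALU needs rd=2 wr=1: RD_PORT; after: ALU=2 MUL=1 MEM=2 BR=1, R=1, W=0
[4] MEM needs rd=1 wr=1: WR_PORT; after: ALU=2 MUL=1 MEM=2 BR=1, R=1, W=0
[5] MUL needs rd=2 wr=1: RD_PORT; after: ALU=2 MUL=1 MEM=2 BR=1, R=1, W=0
[6] ALU needs rd=1 wr=1: WR_PORT; after: ALU=2 MUL=1 MEM=2 BR=1, R=1, W=0
[7] MUL needs rd=2 wr=1: RD_PORT; after: ALU=2 MUL=1 MEM=2 BR=1, R=1, W=0

reason(slot 4) = WR_PORT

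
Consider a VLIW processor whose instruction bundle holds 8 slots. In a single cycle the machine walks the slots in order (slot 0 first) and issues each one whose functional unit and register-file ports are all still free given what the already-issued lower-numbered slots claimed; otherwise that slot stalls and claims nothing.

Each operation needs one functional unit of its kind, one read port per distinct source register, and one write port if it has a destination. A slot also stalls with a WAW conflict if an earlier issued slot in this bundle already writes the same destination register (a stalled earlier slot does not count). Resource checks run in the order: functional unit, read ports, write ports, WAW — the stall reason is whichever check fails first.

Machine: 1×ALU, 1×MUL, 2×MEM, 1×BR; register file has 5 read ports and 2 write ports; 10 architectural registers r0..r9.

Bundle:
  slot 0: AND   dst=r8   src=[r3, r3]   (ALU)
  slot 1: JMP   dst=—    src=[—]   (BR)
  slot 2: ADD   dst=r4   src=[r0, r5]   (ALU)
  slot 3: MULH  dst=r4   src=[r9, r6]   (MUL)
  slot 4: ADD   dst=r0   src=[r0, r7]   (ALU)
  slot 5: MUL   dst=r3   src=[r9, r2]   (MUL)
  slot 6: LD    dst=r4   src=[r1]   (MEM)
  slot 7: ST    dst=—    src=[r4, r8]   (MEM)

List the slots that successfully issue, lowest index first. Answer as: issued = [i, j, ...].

issued = [0, 1, 3, 7]

  0. ALU→r8 ⇒ go  {0A/1Mu/2Ld/1B | 4r 1w}
  1. BR ⇒ go  {0A/1Mu/2Ld/0B | 4r 1w}
  2. ALU→r4 ⇒ no(FU)  {0A/1Mu/2Ld/0B | 4r 1w}
  3. MUL→r4 ⇒ go  {0A/0Mu/2Ld/0B | 2r 0w}
  4. ALU→r0 ⇒ no(FU)  {0A/0Mu/2Ld/0B | 2r 0w}
  5. MUL→r3 ⇒ no(FU)  {0A/0Mu/2Ld/0B | 2r 0w}
  6. MEM→r4 ⇒ no(WR_PORT)  {0A/0Mu/2Ld/0B | 2r 0w}
  7. MEM ⇒ go  {0A/0Mu/1Ld/0B | 0r 0w}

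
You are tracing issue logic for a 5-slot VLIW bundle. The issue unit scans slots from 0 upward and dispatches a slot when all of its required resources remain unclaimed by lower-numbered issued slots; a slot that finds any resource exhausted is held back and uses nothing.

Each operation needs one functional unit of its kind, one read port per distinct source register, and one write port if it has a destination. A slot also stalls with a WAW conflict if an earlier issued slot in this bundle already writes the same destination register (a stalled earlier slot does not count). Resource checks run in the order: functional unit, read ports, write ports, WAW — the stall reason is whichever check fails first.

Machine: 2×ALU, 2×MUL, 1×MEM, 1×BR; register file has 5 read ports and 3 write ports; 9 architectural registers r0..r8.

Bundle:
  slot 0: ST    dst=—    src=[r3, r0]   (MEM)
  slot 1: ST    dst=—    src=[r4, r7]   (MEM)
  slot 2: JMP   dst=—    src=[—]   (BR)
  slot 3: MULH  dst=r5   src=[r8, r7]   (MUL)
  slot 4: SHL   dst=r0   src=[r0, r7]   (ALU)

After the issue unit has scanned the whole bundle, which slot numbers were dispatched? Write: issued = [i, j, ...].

issued = [0, 2, 3]

  0. MEM ⇒ go  {2A/2Mu/0Ld/1B | 3r 3w}
  1. MEM ⇒ no(FU)  {2A/2Mu/0Ld/1B | 3r 3w}
  2. BR ⇒ go  {2A/2Mu/0Ld/0B | 3r 3w}
  3. MUL→r5 ⇒ go  {2A/1Mu/0Ld/0B | 1r 2w}
  4. ALU→r0 ⇒ no(RD_PORT)  {2A/1Mu/0Ld/0B | 1r 2w}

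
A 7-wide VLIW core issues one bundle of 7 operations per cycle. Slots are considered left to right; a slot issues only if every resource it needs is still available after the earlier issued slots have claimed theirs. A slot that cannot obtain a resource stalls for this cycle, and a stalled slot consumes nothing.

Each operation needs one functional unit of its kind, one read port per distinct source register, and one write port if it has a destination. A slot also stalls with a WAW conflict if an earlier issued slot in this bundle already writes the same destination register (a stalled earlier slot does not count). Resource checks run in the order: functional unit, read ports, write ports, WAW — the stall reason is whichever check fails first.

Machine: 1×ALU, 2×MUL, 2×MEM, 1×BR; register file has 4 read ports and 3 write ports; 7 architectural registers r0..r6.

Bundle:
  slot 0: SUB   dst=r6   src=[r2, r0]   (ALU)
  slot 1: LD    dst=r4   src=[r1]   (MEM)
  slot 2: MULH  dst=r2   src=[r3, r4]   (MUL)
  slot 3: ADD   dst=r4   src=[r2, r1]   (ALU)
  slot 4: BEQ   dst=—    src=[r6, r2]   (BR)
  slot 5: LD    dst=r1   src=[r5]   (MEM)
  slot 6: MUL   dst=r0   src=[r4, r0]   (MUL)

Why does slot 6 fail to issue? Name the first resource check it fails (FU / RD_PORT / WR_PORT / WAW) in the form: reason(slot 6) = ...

slot 0 (ALU): ISSUE — free A0,Mu2,Ld2,B1 rp2 wp2
slot 1 (MEM): ISSUE — free A0,Mu2,Ld1,B1 rp1 wp1
slot 2 (MUL): stall RD_PORT — free A0,Mu2,Ld1,B1 rp1 wp1
slot 3 (ALU): stall FU — free A0,Mu2,Ld1,B1 rp1 wp1
slot 4 (BR): stall RD_PORT — free A0,Mu2,Ld1,B1 rp1 wp1
slot 5 (MEM): ISSUE — free A0,Mu2,Ld0,B1 rp0 wp0
slot 6 (MUL): stall RD_PORT — free A0,Mu2,Ld0,B1 rp0 wp0

reason(slot 6) = RD_PORT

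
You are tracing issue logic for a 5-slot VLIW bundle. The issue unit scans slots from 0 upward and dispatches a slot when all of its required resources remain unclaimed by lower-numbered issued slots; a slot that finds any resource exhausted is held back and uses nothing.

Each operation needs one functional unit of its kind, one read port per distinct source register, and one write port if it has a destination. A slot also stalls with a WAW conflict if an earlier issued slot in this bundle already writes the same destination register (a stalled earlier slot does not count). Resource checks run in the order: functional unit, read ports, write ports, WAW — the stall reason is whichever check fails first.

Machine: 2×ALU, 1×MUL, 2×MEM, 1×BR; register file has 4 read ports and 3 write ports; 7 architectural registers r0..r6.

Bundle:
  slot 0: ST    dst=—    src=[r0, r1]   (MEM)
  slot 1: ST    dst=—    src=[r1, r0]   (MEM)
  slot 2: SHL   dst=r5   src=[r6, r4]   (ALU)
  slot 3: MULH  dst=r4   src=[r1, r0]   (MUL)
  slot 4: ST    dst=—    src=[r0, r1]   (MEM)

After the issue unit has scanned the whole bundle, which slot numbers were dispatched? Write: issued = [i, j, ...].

#0 MEM src=r0,r1 dispatched  <A:2 Mu:1 Ld:1 B:1 rd:2 wr:3>
#1 MEM src=r1,r0 dispatched  <A:2 Mu:1 Ld:0 B:1 rd:0 wr:3>
#2 ALU src=r6,r4 held:RD_PORT  <A:2 Mu:1 Ld:0 B:1 rd:0 wr:3>
#3 MUL src=r1,r0 held:RD_PORT  <A:2 Mu:1 Ld:0 B:1 rd:0 wr:3>
#4 MEM src=r0,r1 held:FU  <A:2 Mu:1 Ld:0 B:1 rd:0 wr:3>

issued = [0, 1]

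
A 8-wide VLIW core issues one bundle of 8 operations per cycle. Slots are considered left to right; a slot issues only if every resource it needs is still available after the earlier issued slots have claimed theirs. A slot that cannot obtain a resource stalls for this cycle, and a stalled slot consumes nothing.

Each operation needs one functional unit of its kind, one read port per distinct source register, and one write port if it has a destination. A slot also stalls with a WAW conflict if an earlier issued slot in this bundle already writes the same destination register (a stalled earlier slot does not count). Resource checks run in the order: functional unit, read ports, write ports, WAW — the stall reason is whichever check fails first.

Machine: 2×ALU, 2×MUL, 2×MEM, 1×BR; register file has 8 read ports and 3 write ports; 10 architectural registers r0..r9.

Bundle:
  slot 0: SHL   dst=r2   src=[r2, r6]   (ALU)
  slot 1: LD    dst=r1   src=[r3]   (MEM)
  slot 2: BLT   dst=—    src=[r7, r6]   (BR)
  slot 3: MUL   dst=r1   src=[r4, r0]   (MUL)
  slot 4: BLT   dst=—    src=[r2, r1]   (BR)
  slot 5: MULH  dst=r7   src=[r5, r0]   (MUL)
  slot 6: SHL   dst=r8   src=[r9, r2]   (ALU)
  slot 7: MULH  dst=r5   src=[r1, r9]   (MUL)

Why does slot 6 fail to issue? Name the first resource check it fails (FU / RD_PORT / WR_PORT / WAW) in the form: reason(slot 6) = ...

reason(slot 6) = RD_PORT

#0 ALU src=r2,r6 dispatched  <A:1 Mu:2 Ld:2 B:1 rd:6 wr:2>
#1 MEM src=r3 dispatched  <A:1 Mu:2 Ld:1 B:1 rd:5 wr:1>
#2 BR src=r7,r6 dispatched  <A:1 Mu:2 Ld:1 B:0 rd:3 wr:1>
#3 MUL src=r4,r0 held:WAW  <A:1 Mu:2 Ld:1 B:0 rd:3 wr:1>
#4 BR src=r2,r1 held:FU  <A:1 Mu:2 Ld:1 B:0 rd:3 wr:1>
#5 MUL src=r5,r0 dispatched  <A:1 Mu:1 Ld:1 B:0 rd:1 wr:0>
#6 ALU src=r9,r2 held:RD_PORT  <A:1 Mu:1 Ld:1 B:0 rd:1 wr:0>
#7 MUL src=r1,r9 held:RD_PORT  <A:1 Mu:1 Ld:1 B:0 rd:1 wr:0>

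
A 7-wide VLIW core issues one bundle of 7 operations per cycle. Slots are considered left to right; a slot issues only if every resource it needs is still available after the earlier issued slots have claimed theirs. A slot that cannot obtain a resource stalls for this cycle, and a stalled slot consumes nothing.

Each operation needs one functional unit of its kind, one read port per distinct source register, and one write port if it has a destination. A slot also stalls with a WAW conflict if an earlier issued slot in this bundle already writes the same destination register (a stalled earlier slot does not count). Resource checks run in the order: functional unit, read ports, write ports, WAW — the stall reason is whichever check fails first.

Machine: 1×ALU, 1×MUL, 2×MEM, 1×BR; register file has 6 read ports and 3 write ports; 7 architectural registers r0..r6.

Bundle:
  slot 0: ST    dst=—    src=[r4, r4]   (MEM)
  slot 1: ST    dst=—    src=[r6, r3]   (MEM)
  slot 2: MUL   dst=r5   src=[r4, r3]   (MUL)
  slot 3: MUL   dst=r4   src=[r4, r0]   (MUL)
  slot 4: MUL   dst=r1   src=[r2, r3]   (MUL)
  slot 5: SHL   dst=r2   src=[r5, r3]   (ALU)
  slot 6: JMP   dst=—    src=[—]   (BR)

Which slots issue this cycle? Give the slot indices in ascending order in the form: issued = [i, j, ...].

#0 MEM src=r4,r4 dispatched  <A:1 Mu:1 Ld:1 B:1 rd:5 wr:3>
#1 MEM src=r6,r3 dispatched  <A:1 Mu:1 Ld:0 B:1 rd:3 wr:3>
#2 MUL src=r4,r3 dispatched  <A:1 Mu:0 Ld:0 B:1 rd:1 wr:2>
#3 MUL src=r4,r0 held:FU  <A:1 Mu:0 Ld:0 B:1 rd:1 wr:2>
#4 MUL src=r2,r3 held:FU  <A:1 Mu:0 Ld:0 B:1 rd:1 wr:2>
#5 ALU src=r5,r3 held:RD_PORT  <A:1 Mu:0 Ld:0 B:1 rd:1 wr:2>
#6 BR src=- dispatched  <A:1 Mu:0 Ld:0 B:0 rd:1 wr:2>

issued = [0, 1, 2, 6]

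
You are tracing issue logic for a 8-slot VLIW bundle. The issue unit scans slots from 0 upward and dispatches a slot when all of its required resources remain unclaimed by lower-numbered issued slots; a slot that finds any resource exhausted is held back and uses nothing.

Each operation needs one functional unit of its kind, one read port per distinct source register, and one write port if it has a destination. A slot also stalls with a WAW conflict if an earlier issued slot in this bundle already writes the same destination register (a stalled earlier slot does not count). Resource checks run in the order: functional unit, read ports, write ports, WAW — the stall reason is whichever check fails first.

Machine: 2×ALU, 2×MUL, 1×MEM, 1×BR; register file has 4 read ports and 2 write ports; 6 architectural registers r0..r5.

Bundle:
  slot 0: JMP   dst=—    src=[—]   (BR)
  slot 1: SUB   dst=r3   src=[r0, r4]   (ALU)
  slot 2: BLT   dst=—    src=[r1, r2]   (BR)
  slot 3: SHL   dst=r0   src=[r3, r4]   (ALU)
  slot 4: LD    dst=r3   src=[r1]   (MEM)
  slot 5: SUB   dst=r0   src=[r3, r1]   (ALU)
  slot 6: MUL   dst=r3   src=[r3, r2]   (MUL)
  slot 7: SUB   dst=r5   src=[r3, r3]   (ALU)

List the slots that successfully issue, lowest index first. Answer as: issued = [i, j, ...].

(0) want 1×BR +0rd +0wr — yes → AL2|MU2|ME1|BR0|rd4|wr2
(1) want 1×ALU +2rd +1wr — yes → AL1|MU2|ME1|BR0|rd2|wr1
(2) want 1×BR +2rd +0wr — FU → AL1|MU2|ME1|BR0|rd2|wr1
(3) want 1×ALU +2rd +1wr — yes → AL0|MU2|ME1|BR0|rd0|wr0
(4) want 1×MEM +1rd +1wr — RD_PORT → AL0|MU2|ME1|BR0|rd0|wr0
(5) want 1×ALU +2rd +1wr — FU → AL0|MU2|ME1|BR0|rd0|wr0
(6) want 1×MUL +2rd +1wr — RD_PORT → AL0|MU2|ME1|BR0|rd0|wr0
(7) want 1×ALU +1rd +1wr — FU → AL0|MU2|ME1|BR0|rd0|wr0

issued = [0, 1, 3]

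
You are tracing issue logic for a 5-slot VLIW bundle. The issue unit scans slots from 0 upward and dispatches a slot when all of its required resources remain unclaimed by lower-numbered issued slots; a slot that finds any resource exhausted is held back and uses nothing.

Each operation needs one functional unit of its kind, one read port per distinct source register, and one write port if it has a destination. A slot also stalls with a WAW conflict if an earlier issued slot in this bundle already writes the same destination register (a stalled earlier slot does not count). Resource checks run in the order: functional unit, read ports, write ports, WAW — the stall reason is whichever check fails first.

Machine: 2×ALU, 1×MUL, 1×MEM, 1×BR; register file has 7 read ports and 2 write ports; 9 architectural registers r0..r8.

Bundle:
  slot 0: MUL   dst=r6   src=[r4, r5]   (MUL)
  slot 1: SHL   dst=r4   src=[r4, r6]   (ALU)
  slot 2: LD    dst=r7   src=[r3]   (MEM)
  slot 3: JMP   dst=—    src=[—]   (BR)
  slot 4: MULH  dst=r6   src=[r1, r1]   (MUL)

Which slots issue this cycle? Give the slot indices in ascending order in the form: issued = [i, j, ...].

(0) want 1×MUL +2rd +1wr — yes → AL2|MU0|ME1|BR1|rd5|wr1
(1) want 1×ALU +2rd +1wr — yes → AL1|MU0|ME1|BR1|rd3|wr0
(2) want 1×MEM +1rd +1wr — WR_PORT → AL1|MU0|ME1|BR1|rd3|wr0
(3) want 1×BR +0rd +0wr — yes → AL1|MU0|ME1|BR0|rd3|wr0
(4) want 1×MUL +1rd +1wr — FU → AL1|MU0|ME1|BR0|rd3|wr0

issued = [0, 1, 3]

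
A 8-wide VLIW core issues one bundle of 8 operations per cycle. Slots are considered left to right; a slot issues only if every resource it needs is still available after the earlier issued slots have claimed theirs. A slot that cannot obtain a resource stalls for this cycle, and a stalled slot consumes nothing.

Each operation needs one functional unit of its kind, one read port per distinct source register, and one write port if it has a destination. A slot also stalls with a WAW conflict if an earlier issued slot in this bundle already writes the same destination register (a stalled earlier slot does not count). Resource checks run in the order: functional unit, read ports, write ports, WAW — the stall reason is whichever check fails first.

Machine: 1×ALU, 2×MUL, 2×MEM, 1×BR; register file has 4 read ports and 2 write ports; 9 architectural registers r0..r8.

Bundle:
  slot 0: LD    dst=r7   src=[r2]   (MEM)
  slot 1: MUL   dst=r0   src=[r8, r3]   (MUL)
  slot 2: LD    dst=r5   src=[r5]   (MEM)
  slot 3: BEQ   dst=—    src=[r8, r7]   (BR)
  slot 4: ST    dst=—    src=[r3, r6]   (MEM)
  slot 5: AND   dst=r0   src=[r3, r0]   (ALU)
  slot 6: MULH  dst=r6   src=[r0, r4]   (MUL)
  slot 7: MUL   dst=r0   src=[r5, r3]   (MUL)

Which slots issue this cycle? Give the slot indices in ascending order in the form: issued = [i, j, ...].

issued = [0, 1]

  0. MEM→r7 ⇒ go  {1A/2Mu/1Ld/1B | 3r 1w}
  1. MUL→r0 ⇒ go  {1A/1Mu/1Ld/1B | 1r 0w}
  2. MEM→r5 ⇒ no(WR_PORT)  {1A/1Mu/1Ld/1B | 1r 0w}
  3. BR ⇒ no(RD_PORT)  {1A/1Mu/1Ld/1B | 1r 0w}
  4. MEM ⇒ no(RD_PORT)  {1A/1Mu/1Ld/1B | 1r 0w}
  5. ALU→r0 ⇒ no(RD_PORT)  {1A/1Mu/1Ld/1B | 1r 0w}
  6. MUL→r6 ⇒ no(RD_PORT)  {1A/1Mu/1Ld/1B | 1r 0w}
  7. MUL→r0 ⇒ no(RD_PORT)  {1A/1Mu/1Ld/1B | 1r 0w}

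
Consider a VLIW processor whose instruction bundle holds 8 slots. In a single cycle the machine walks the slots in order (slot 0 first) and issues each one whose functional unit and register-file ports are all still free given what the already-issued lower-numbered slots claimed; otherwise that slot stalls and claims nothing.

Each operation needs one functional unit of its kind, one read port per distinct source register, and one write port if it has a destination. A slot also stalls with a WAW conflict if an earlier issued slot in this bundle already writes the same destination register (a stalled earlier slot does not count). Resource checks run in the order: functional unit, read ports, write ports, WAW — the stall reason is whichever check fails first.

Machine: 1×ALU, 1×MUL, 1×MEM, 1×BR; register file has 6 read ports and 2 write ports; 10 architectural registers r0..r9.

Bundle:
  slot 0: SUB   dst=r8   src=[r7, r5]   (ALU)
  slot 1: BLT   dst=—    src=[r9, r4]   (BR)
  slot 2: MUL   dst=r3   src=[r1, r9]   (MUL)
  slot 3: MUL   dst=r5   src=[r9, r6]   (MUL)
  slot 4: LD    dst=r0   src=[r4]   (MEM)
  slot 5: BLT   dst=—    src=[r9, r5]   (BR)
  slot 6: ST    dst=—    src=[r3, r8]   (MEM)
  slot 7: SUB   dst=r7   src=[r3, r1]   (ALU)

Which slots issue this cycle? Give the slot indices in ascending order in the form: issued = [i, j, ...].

issued = [0, 1, 2]

  0. ALU→r8 ⇒ go  {0A/1Mu/1Ld/1B | 4r 1w}
  1. BR ⇒ go  {0A/1Mu/1Ld/0B | 2r 1w}
  2. MUL→r3 ⇒ go  {0A/0Mu/1Ld/0B | 0r 0w}
  3. MUL→r5 ⇒ no(FU)  {0A/0Mu/1Ld/0B | 0r 0w}
  4. MEM→r0 ⇒ no(RD_PORT)  {0A/0Mu/1Ld/0B | 0r 0w}
  5. BR ⇒ no(FU)  {0A/0Mu/1Ld/0B | 0r 0w}
  6. MEM ⇒ no(RD_PORT)  {0A/0Mu/1Ld/0B | 0r 0w}
  7. ALU→r7 ⇒ no(FU)  {0A/0Mu/1Ld/0B | 0r 0w}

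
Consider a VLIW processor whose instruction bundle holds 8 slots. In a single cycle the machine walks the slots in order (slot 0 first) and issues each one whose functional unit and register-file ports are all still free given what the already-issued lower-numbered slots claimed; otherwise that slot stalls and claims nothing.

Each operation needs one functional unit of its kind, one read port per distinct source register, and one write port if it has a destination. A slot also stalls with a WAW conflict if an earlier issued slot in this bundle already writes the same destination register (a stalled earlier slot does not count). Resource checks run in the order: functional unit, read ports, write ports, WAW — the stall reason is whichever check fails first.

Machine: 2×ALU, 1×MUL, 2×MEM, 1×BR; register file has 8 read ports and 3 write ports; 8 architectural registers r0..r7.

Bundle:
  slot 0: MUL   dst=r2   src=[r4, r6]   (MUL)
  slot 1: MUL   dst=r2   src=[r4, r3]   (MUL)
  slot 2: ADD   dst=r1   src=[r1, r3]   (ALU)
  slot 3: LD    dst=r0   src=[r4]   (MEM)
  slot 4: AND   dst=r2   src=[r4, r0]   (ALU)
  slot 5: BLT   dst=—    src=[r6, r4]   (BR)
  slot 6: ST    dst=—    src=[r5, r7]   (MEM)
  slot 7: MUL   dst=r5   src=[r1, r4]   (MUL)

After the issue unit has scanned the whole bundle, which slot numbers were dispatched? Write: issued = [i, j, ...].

slot 0 (MUL): ISSUE — free A2,Mu0,Ld2,B1 rp6 wp2
slot 1 (MUL): stall FU — free A2,Mu0,Ld2,B1 rp6 wp2
slot 2 (ALU): ISSUE — free A1,Mu0,Ld2,B1 rp4 wp1
slot 3 (MEM): ISSUE — free A1,Mu0,Ld1,B1 rp3 wp0
slot 4 (ALU): stall WR_PORT — free A1,Mu0,Ld1,B1 rp3 wp0
slot 5 (BR): ISSUE — free A1,Mu0,Ld1,B0 rp1 wp0
slot 6 (MEM): stall RD_PORT — free A1,Mu0,Ld1,B0 rp1 wp0
slot 7 (MUL): stall FU — free A1,Mu0,Ld1,B0 rp1 wp0

issued = [0, 2, 3, 5]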